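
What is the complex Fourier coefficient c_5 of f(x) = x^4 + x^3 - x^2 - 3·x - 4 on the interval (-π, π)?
Compute the real Fourier coefficients first: a_5 = 148/625 - 8·π^2/25, b_5 = -162/125 + 2·π^2/5.
Then c_5 = (a_5 − i·b_5)/2 = -4·π^2/25 + 74/625 - i·π^2/5 + 81·i/125.

Final answer: -4·π^2/25 + 74/625 - i·π^2/5 + 81·i/125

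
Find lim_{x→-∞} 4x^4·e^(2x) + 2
The product is a 0·∞ indeterminate form at x → -∞.
Rewrite the product as 4x^4 / e^(-2x) (an ∞/∞ form) and apply L'Hôpital, or use the standard hierarchy e^(2|x|) ≫ |x^4| as x → -∞.
The indeterminate product → 0, so the limit = 2.

Final answer: 2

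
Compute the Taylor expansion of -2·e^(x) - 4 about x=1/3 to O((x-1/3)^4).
-4 - 2·e^(1/3) - 2·e^(1/3)·(x - 1/3) - e^(1/3)·(x - 1/3)^2 - e^(1/3)·(x - 1/3)^3/3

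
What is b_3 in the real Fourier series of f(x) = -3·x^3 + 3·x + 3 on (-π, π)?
b_3 = (1/π) ∫_{-π}^{π} f(x)·sin(3x) dx.
Evaluate the integral (use parity and integration by parts as needed): b_3 = 10/3 - 2·π^2.

Final answer: 10/3 - 2·π^2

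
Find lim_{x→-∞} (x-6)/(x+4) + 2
Evaluate the dominant behaviour as x → -∞; each term tends to a finite value or vanishes.
Limit = 3.

Final answer: 3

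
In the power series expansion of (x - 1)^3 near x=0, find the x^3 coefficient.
Expand to order 3: (x - 1)^3 = x^3 - 3·x^2 + 3·x - 1 + O(x^4).
The coefficient of x^3 is 1.

Final answer: 1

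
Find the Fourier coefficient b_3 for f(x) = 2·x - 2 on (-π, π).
b_3 = (1/π) ∫_{-π}^{π} f(x)·sin(3x) dx.
Evaluate the integral (use parity and integration by parts as needed): b_3 = 4/3.

Final answer: 4/3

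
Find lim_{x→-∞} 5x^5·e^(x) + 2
The product is a 0·∞ indeterminate form at x → -∞.
Rewrite the product as 5x^5 / e^(-x) (an ∞/∞ form) and apply L'Hôpital, or use the standard hierarchy e^(|x|) ≫ |x^5| as x → -∞.
The indeterminate product → 0, so the limit = 2.

Final answer: 2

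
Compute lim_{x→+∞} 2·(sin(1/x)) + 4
Evaluate the dominant behaviour as x → +∞; each term tends to a finite value or vanishes.
Limit = 4.

Final answer: 4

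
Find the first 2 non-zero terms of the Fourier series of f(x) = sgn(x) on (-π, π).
4·sin(x)/π + 4·sin(3·x)/(3·π)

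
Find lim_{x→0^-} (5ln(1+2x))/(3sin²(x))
Both numerator and denominator → 0 as x → 0^-; this is a 0/0 indeterminate form.
Expand each to leading order near x = 0: numerator ~ 10·x, denominator ~ 3·x^2.
The limit of the ratio is -∞.

Final answer: -∞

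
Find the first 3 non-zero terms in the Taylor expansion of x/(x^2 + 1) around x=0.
x^5 - x^3 + x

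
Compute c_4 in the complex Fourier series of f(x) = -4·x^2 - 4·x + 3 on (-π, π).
Compute the real Fourier coefficients first: a_4 = -1, b_4 = 2.
Then c_4 = (a_4 − i·b_4)/2 = -1/2 - i.

Final answer: -1/2 - i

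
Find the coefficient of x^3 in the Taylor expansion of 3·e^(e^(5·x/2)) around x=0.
Expand to order 3: 3·e^(e^(5·x/2)) = 625·e·x^3/16 + 75·e·x^2/4 + 15·e·x/2 + 3·e + O(x^4).
The coefficient of x^3 is 625·e/16.

Final answer: 625·e/16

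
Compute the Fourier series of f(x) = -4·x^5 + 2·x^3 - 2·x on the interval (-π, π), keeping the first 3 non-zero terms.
(-988 - 8·π^4 + 164·π^2)·sin(x) + (-22·π^2 + 35 + 4·π^4)·sin(2·x) + (-8·π^4/3 - 500/81 + 196·π^2/27)·sin(3·x)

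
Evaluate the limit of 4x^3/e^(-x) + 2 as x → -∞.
The quotient is an ∞/∞ indeterminate form as x → -∞.
Compare growth rates of the dominant terms (exponentials ≫ polynomials ≫ logarithms), or apply L'Hôpital's rule; the quotient → 0.
Adding the constant: 0 + 2 = 2. Limit = 2.

Final answer: 2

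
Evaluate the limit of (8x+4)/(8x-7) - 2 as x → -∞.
Evaluate the dominant behaviour as x → -∞; each term tends to a finite value or vanishes.
Limit = -1.

Final answer: -1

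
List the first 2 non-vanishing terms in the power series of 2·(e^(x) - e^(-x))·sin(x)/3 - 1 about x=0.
4·x^2/3 - 1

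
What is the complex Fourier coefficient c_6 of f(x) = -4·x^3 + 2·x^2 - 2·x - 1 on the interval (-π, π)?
Compute the real Fourier coefficients first: a_6 = 2/9, b_6 = 4/9 + 4·π^2/3.
Then c_6 = (a_6 − i·b_6)/2 = 1/9 - 2·i·π^2/3 - 2·i/9.

Final answer: 1/9 - 2·i·π^2/3 - 2·i/9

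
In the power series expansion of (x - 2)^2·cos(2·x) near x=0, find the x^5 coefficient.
Expand to order 5: (x - 2)^2·cos(2·x) = -8·x^5/3 + 2·x^4/3 + 8·x^3 - 7·x^2 - 4·x + 4 + O(x^6).
The coefficient of x^5 is -8/3.

Final answer: -8/3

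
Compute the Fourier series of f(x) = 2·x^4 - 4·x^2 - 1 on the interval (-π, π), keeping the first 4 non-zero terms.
(112 - 16·π^2)·cos(x) + (-10 + 4·π^2)·cos(2·x) + (80/27 - 16·π^2/9)·cos(3·x) - 4·π^2/3 - 1 + 2·π^4/5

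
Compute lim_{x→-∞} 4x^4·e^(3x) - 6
The product is a 0·∞ indeterminate form at x → -∞.
Rewrite the product as 4x^4 / e^(-3x) (an ∞/∞ form) and apply L'Hôpital, or use the standard hierarchy e^(3|x|) ≫ |x^4| as x → -∞.
The indeterminate product → 0, so the limit = -6.

Final answer: -6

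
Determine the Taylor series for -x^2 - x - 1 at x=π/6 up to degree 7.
-1 - π/6 - π^2/36 + (-π/3 - 1)·(x - π/6) - (x - π/6)^2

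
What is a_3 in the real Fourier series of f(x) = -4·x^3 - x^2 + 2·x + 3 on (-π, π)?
a_3 = (1/π) ∫_{-π}^{π} f(x)·cos(3x) dx.
Evaluate the integral (use parity and integration by parts as needed): a_3 = 4/9.

Final answer: 4/9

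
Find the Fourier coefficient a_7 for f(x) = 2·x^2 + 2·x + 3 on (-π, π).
a_7 = (1/π) ∫_{-π}^{π} f(x)·cos(7x) dx.
Evaluate the integral (use parity and integration by parts as needed): a_7 = -8/49.

Final answer: -8/49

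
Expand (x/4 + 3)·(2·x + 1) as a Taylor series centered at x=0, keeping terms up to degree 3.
x^2/2 + 25·x/4 + 3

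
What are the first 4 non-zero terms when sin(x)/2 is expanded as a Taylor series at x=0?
-x^7/10080 + x^5/240 - x^3/12 + x/2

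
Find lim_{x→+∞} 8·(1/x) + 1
Evaluate the dominant behaviour as x → +∞; each term tends to a finite value or vanishes.
Limit = 1.

Final answer: 1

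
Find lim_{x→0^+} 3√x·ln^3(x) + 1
The product is a 0·∞ indeterminate form at x → 0⁺.
Rewrite the product as 3·ln^3(x) / x^(-1/2) and apply L'Hôpital, or use the standard hierarchy x^(-1/2) ≫ |ln x|^3 as x → 0⁺.
The indeterminate product → 0, so the limit = 1.

Final answer: 1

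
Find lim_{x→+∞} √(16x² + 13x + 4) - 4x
As x → +∞: multiply by the conjugate to get (13x+4)/(√(16x²+13x+4)+4x); the denominator ~ 8x, so the limit is 13/8.
Limit = 13/8.

Final answer: 13/8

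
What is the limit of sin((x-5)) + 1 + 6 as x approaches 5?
Direct substitution at x = 5 gives 7.

Final answer: 7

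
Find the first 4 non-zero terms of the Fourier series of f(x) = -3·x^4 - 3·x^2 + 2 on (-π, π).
(-132 + 24·π^2)·cos(x) + (6 - 6·π^2)·cos(2·x) + (-4/9 + 8·π^2/3)·cos(3·x) - 3·π^4/5 - π^2 + 2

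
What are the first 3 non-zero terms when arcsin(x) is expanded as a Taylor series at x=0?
3·x^5/40 + x^3/6 + x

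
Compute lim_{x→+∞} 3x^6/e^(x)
This is an ∞/∞ indeterminate form as x → +∞.
The exponential denominator e^(x) dominates the polynomial numerator (e^x ≫ x^6 as x → ∞), so the quotient → 0.
Limit = 0.

Final answer: 0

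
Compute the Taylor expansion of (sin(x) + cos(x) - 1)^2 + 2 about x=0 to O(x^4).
-x^3 + x^2 + 2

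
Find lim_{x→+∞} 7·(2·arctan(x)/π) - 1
Evaluate the dominant behaviour as x → +∞; each term tends to a finite value or vanishes.
Limit = 6.

Final answer: 6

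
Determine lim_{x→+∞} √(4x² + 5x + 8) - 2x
As x → +∞: multiply by the conjugate to get (5x+8)/(√(4x²+5x+8)+2x); the denominator ~ 4x, so the limit is 5/4.
Limit = 5/4.

Final answer: 5/4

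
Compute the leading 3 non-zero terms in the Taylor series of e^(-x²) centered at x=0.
x^4/2 - x^2 + 1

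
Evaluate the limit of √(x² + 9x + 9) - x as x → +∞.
This is an ∞ − ∞ indeterminate form.
Multiply and divide by the conjugate √(x²+9x + 9) + x; the x² terms cancel, leaving (9x + 9)/(√(x²+9x + 9)+x) → 9/2.
Limit = 9/2.

Final answer: 9/2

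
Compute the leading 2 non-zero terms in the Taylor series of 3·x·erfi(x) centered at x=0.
2·x^4/√(π) + 6·x^2/√(π)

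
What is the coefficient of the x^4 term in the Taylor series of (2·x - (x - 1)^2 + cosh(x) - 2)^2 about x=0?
Expand to order 4: (2·x - (x - 1)^2 + cosh(x) - 2)^2 = x^4/12 - 4·x^3 + 18·x^2 - 16·x + 4 + O(x^5).
The coefficient of x^4 is 1/12.

Final answer: 1/12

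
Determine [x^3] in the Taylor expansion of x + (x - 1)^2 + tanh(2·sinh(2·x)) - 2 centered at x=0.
Expand to order 3: x + (x - 1)^2 + tanh(2·sinh(2·x)) - 2 = -56·x^3/3 + x^2 + 3·x - 1 + O(x^4).
The coefficient of x^3 is -56/3.

Final answer: -56/3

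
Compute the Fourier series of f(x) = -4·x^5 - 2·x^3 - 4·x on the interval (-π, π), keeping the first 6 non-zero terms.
(-944 - 8·π^4 + 156·π^2)·sin(x) + (-18·π^2 + 31 + 4·π^4)·sin(2·x) + (-8·π^4/3 - 464/81 + 124·π^2/27)·sin(3·x) + (-3·π^2/2 + 41/16 + 2·π^4)·sin(4·x) + (-8·π^4/5 - 1072/625 + 12·π^2/25)·sin(5·x) + (-2·π^2/27 + 109/81 + 4·π^4/3)·sin(6·x)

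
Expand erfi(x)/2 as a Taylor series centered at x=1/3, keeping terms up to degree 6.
erfi(1/3)/2 + e^(1/9)·(x - 1/3)/√(π) + e^(1/9)·(x - 1/3)^2/(3·√(π)) + 11·e^(1/9)·(x - 1/3)^3/(27·√(π)) + 29·e^(1/9)·(x - 1/3)^4/(162·√(π)) + 71·e^(1/9)·(x - 1/3)^5/(486·√(π)) + 1399·e^(1/9)·(x - 1/3)^6/(21870·√(π))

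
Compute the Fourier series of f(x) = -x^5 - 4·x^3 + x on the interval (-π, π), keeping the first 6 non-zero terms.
(-2·π^4 - 190 + 32·π^2)·sin(x) + (-π^2 + 1/2 + π^4)·sin(2·x) + (-2·π^4/3 - 32·π^2/27 + 118/81)·sin(3·x) + (-65/64 + 11·π^2/8 + π^4/2)·sin(4·x) + (-2·π^4/5 - 32·π^2/25 + 442/625)·sin(5·x) + (-85/162 + 31·π^2/27 + π^4/3)·sin(6·x)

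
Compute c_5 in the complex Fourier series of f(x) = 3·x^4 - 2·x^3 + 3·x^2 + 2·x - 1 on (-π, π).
Compute the real Fourier coefficients first: a_5 = -24·π^2/25 - 156/625, b_5 = 124/125 - 4·π^2/5.
Then c_5 = (a_5 − i·b_5)/2 = -12·π^2/25 - 78/625 - 62·i/125 + 2·i·π^2/5.

Final answer: -12·π^2/25 - 78/625 - 62·i/125 + 2·i·π^2/5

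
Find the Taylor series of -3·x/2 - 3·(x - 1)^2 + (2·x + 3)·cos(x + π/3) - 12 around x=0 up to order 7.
x^7·(-1/720 + √(3)/3360) + x^6·(-√(3)/120 - 1/480) + x^5·(1/24 - √(3)/80) + x^4·(1/16 + √(3)/6) + x^3·(-1/2 + √(3)/4) + x^2·(-15/4 - √(3)) + x·(11/2 - 3·√(3)/2) - 27/2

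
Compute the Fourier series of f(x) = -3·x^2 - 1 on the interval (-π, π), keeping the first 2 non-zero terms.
12·cos(x) - π^2 - 1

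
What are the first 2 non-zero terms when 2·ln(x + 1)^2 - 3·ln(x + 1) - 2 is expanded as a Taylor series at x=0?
-3·x - 2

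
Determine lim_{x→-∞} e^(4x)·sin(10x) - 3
Evaluate the dominant behaviour as x → -∞; each term tends to a finite value or vanishes.
Limit = -3.

Final answer: -3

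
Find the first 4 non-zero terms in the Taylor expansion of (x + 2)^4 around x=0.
8·x^3 + 24·x^2 + 32·x + 16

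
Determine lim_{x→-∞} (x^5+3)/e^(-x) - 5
The quotient is an ∞/∞ indeterminate form as x → -∞.
Compare growth rates of the dominant terms (exponentials ≫ polynomials ≫ logarithms), or apply L'Hôpital's rule; the quotient → 0.
Adding the constant: 0 - 5 = -5. Limit = -5.

Final answer: -5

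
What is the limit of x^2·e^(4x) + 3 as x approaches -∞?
The product is a 0·∞ indeterminate form at x → -∞.
Rewrite the product as x^2 / e^(-4x) (an ∞/∞ form) and apply L'Hôpital, or use the standard hierarchy e^(4|x|) ≫ |x^2| as x → -∞.
The indeterminate product → 0, so the limit = 3.

Final answer: 3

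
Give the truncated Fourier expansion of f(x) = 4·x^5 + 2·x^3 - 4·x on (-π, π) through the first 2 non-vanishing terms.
(-156·π^2 + 8·π^4 + 928)·sin(x) + (-4·π^4 - 23 + 18·π^2)·sin(2·x)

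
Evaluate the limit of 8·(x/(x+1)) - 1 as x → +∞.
Evaluate the dominant behaviour as x → +∞; each term tends to a finite value or vanishes.
Limit = 7.

Final answer: 7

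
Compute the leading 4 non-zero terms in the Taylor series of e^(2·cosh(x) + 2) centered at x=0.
91·x^6·e^(4)/360 + 7·x^4·e^(4)/12 + x^2·e^(4) + e^(4)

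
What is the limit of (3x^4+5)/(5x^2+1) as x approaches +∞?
This is an ∞/∞ indeterminate form as x → +∞.
Divide numerator and denominator by x^4 and let the lower-order terms vanish; the numerator's degree 4 exceeds the denominator's degree 2, so the quotient diverges.
Limit = ∞.

Final answer: ∞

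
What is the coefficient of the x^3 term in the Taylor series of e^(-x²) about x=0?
Expand to order 3: e^(-x²) = 1 - x^2 + O(x^4).
The coefficient of x^3 is 0.

Final answer: 0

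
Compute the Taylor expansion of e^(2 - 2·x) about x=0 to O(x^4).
-4·x^3·e^(2)/3 + 2·x^2·e^(2) - 2·x·e^(2) + e^(2)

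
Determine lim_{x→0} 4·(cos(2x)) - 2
Direct substitution at x = 0 gives 2.

Final answer: 2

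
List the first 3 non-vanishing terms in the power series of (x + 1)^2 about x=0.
x^2 + 2·x + 1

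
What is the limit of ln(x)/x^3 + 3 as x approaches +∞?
The quotient is an ∞/∞ indeterminate form as x → +∞.
The polynomial denominator x^3 dominates the logarithmic numerator (any positive power of x ≫ ln(x) as x → ∞), so the quotient → 0.
Adding the constant: 0 + 3 = 3. Limit = 3.

Final answer: 3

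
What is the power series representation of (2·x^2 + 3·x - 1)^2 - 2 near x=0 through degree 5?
4·x^4 + 12·x^3 + 5·x^2 - 6·x - 1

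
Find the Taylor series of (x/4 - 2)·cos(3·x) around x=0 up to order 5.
27·x^5/32 - 27·x^4/4 - 9·x^3/8 + 9·x^2 + x/4 - 2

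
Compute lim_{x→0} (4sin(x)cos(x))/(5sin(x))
Both numerator and denominator → 0 as x → 0; this is a 0/0 indeterminate form.
Expand each to leading order near x = 0: numerator ~ 4·x, denominator ~ 5·x.
The limit of the ratio is 4/5.

Final answer: 4/5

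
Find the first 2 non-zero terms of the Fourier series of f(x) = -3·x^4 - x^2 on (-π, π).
(-140 + 24·π^2)·cos(x) - 3·π^4/5 - π^2/3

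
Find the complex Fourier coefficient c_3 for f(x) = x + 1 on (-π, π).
Compute the real Fourier coefficients first: a_3 = 0, b_3 = 2/3.
Then c_3 = (a_3 − i·b_3)/2 = -i/3.

Final answer: -i/3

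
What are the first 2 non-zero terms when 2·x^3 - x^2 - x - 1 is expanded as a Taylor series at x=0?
-x - 1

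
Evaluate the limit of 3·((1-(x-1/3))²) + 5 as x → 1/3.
Direct substitution at x = 1/3 gives 8.

Final answer: 8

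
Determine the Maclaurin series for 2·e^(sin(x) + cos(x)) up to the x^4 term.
-5·e·x^4/12 - e·x^3 + 2·e·x + 2·e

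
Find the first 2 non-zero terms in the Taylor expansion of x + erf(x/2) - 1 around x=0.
x·(1/√(π) + 1) - 1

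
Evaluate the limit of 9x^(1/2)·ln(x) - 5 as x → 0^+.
The product is a 0·∞ indeterminate form at x → 0⁺.
Rewrite the product as 9·ln(x) / x^(-1/2) and apply L'Hôpital, or use the standard hierarchy x^(-1/2) ≫ |ln x| as x → 0⁺.
The indeterminate product → 0, so the limit = -5.

Final answer: -5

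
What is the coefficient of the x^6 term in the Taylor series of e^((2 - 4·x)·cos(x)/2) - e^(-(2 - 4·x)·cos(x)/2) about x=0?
155·e^(-1)/144 + 91·e/240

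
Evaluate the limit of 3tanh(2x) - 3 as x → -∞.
Evaluate the dominant behaviour as x → -∞; each term tends to a finite value or vanishes.
Limit = -6.

Final answer: -6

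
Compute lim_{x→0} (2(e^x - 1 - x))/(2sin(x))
Both numerator and denominator → 0 as x → 0; this is a 0/0 indeterminate form.
Expand each to leading order near x = 0: numerator ~ x^2, denominator ~ 2·x.
The limit of the ratio is 0.

Final answer: 0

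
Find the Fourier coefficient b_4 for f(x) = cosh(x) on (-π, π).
b_4 = (1/π) ∫_{-π}^{π} f(x)·sin(4x) dx.
Evaluate the integral (use parity and integration by parts as needed): b_4 = 0.

Final answer: 0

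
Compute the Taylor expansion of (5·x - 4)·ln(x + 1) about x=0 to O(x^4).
-23·x^3/6 + 7·x^2 - 4·x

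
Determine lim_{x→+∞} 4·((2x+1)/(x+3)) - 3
Evaluate the dominant behaviour as x → +∞; each term tends to a finite value or vanishes.
Limit = 5.

Final answer: 5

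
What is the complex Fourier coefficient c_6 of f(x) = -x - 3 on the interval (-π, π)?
Compute the real Fourier coefficients first: a_6 = 0, b_6 = 1/3.
Then c_6 = (a_6 − i·b_6)/2 = -i/6.

Final answer: -i/6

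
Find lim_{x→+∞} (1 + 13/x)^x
As x → +∞: this is the defining limit (1 + 13/x)^x → e^13.
Limit = e^(13).

Final answer: e^(13)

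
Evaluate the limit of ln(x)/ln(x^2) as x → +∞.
This is an ∞/∞ indeterminate form as x → +∞.
Write ln(x^2) = 2·ln(x), reducing the quotient to 1/2.
Limit = 1/2.

Final answer: 1/2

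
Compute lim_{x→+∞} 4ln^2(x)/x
This is an ∞/∞ indeterminate form as x → +∞.
The polynomial denominator x dominates the logarithmic numerator (any positive power of x ≫ ln^2(x) as x → ∞), so the quotient → 0.
Limit = 0.

Final answer: 0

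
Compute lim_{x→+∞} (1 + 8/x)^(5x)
As x → +∞: write (1 + 8/x)^(5x) = ((1 + 8/x)^x)^5 → (e^8)^5 = e^40.
Limit = e^(40).

Final answer: e^(40)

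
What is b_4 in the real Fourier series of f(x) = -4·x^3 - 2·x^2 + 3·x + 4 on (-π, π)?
b_4 = (1/π) ∫_{-π}^{π} f(x)·sin(4x) dx.
Evaluate the integral (use parity and integration by parts as needed): b_4 = -9/4 + 2·π^2.

Final answer: -9/4 + 2·π^2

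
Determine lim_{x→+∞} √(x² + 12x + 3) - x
This is an ∞ − ∞ indeterminate form.
Multiply and divide by the conjugate √(x²+12x + 3) + x; the x² terms cancel, leaving (12x + 3)/(√(x²+12x + 3)+x) → 12/2 = 6.
Limit = 6.

Final answer: 6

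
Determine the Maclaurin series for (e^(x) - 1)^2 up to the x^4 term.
7·x^4/12 + x^3 + x^2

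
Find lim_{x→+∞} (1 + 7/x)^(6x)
As x → +∞: write (1 + 7/x)^(6x) = ((1 + 7/x)^x)^6 → (e^7)^6 = e^42.
Limit = e^(42).

Final answer: e^(42)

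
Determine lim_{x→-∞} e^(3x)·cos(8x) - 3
Evaluate the dominant behaviour as x → -∞; each term tends to a finite value or vanishes.
Limit = -3.

Final answer: -3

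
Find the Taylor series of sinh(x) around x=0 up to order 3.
x^3/6 + x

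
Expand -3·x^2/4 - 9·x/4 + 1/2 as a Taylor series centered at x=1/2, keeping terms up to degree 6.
-13/16 - 3·(x - 1/2) - 3·(x - 1/2)^2/4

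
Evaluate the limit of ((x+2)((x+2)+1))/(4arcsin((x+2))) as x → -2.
Both numerator and denominator → 0 as x → -2; this is a 0/0 indeterminate form.
Expand each to leading order near x = -2: numerator ~ (x + 2), denominator ~ 4·(x + 2).
The limit of the ratio is 1/4.

Final answer: 1/4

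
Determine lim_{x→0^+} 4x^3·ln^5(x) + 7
The product is a 0·∞ indeterminate form at x → 0⁺.
Rewrite the product as 4·ln^5(x) / x^(-3) and apply L'Hôpital, or use the standard hierarchy x^(-3) ≫ |ln x|^5 as x → 0⁺.
The indeterminate product → 0, so the limit = 7.

Final answer: 7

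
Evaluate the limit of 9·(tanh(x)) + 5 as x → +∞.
Evaluate the dominant behaviour as x → +∞; each term tends to a finite value or vanishes.
Limit = 14.

Final answer: 14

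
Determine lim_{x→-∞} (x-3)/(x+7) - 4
Evaluate the dominant behaviour as x → -∞; each term tends to a finite value or vanishes.
Limit = -3.

Final answer: -3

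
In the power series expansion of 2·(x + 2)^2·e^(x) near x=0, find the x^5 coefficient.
Expand to order 5: 2·(x + 2)^2·e^(x) = 11·x^5/15 + 8·x^4/3 + 22·x^3/3 + 14·x^2 + 16·x + 8 + O(x^6).
The coefficient of x^5 is 11/15.

Final answer: 11/15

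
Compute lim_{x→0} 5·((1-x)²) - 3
Direct substitution at x = 0 gives 2.

Final answer: 2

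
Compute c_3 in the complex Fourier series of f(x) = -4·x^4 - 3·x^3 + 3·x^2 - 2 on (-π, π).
Compute the real Fourier coefficients first: a_3 = -100/27 + 32·π^2/9, b_3 = 4/3 - 2·π^2.
Then c_3 = (a_3 − i·b_3)/2 = -50/27 + 16·π^2/9 - 2·i/3 + i·π^2.

Final answer: -50/27 + 16·π^2/9 - 2·i/3 + i·π^2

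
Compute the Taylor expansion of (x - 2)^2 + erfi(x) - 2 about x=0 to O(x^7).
x^5/(5·√(π)) + 2·x^3/(3·√(π)) + x^2 + x·(-4 + 2/√(π)) + 2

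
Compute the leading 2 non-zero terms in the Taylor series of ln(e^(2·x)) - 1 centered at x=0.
2·x - 1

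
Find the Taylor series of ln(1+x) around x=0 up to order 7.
x^7/7 - x^6/6 + x^5/5 - x^4/4 + x^3/3 - x^2/2 + x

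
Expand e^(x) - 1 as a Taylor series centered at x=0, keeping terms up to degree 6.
x^6/720 + x^5/120 + x^4/24 + x^3/6 + x^2/2 + x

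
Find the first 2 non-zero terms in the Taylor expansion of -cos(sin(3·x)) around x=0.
9·x^2/2 - 1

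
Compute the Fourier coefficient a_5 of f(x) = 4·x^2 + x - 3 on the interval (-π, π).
a_5 = (1/π) ∫_{-π}^{π} f(x)·cos(5x) dx.
Evaluate the integral (use parity and integration by parts as needed): a_5 = -16/25.

Final answer: -16/25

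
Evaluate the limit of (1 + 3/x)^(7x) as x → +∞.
As x → +∞: write (1 + 3/x)^(7x) = ((1 + 3/x)^x)^7 → (e^3)^7 = e^21.
Limit = e^(21).

Final answer: e^(21)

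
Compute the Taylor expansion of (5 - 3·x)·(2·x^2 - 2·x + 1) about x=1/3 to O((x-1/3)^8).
20/9 - 13·(x - 1/3)/3 + 10·(x - 1/3)^2 - 6·(x - 1/3)^3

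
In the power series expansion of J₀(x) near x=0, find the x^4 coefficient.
Expand to order 4: J₀(x) = x^4/64 - x^2/4 + 1 + O(x^5).
The coefficient of x^4 is 1/64.

Final answer: 1/64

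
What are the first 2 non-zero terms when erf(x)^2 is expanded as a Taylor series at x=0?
-8·x^4/(3·π) + 4·x^2/π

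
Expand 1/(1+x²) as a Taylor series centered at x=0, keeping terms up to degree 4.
x^4 - x^2 + 1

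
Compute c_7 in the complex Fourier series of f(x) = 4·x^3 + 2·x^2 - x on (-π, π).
Compute the real Fourier coefficients first: a_7 = -8/49, b_7 = -146/343 + 8·π^2/7.
Then c_7 = (a_7 − i·b_7)/2 = -4/49 - 4·i·π^2/7 + 73·i/343.

Final answer: -4/49 - 4·i·π^2/7 + 73·i/343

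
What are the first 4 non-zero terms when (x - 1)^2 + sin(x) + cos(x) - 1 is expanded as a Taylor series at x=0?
-x^3/6 + x^2/2 - x + 1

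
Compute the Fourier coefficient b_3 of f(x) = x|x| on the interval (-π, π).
b_3 = (1/π) ∫_{-π}^{π} f(x)·sin(3x) dx.
Evaluate the integral (use parity and integration by parts as needed): b_3 = (-8 + 18·π^2)/(27·π).

Final answer: (-8 + 18·π^2)/(27·π)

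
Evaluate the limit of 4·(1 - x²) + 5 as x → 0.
Direct substitution at x = 0 gives 9.

Final answer: 9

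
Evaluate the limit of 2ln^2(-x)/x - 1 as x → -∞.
The quotient is an ∞/∞ indeterminate form as x → -∞.
Compare growth rates of the dominant terms (exponentials ≫ polynomials ≫ logarithms), or apply L'Hôpital's rule; the quotient → 0.
Adding the constant: 0 - 1 = -1. Limit = -1.

Final answer: -1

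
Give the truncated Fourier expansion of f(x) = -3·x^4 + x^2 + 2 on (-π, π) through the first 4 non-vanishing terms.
(-148 + 24·π^2)·cos(x) + (10 - 6·π^2)·cos(2·x) + (-20/9 + 8·π^2/3)·cos(3·x) - 3·π^4/5 + 2 + π^2/3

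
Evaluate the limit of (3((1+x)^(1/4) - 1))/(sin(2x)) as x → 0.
Both numerator and denominator → 0 as x → 0; this is a 0/0 indeterminate form.
Expand each to leading order near x = 0: numerator ~ 3·x/4, denominator ~ 2·x.
The limit of the ratio is 3/8.

Final answer: 3/8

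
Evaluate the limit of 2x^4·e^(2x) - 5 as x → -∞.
The product is a 0·∞ indeterminate form at x → -∞.
Rewrite the product as 2x^4 / e^(-2x) (an ∞/∞ form) and apply L'Hôpital, or use the standard hierarchy e^(2|x|) ≫ |x^4| as x → -∞.
The indeterminate product → 0, so the limit = -5.

Final answer: -5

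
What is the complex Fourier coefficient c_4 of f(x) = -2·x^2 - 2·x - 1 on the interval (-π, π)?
Compute the real Fourier coefficients first: a_4 = -1/2, b_4 = 1.
Then c_4 = (a_4 − i·b_4)/2 = -1/4 - i/2.

Final answer: -1/4 - i/2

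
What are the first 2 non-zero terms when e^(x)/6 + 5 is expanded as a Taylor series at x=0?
x/6 + 31/6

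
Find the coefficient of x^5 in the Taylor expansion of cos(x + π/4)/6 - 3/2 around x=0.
Expand to order 5: cos(x + π/4)/6 - 3/2 = -√(2)·x^5/1440 + √(2)·x^4/288 + √(2)·x^3/72 - √(2)·x^2/24 - √(2)·x/12 - 3/2 + √(2)/12 + O(x^6).
The coefficient of x^5 is -√(2)/1440.

Final answer: -√(2)/1440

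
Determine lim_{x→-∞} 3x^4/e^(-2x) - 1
The quotient is an ∞/∞ indeterminate form as x → -∞.
Compare growth rates of the dominant terms (exponentials ≫ polynomials ≫ logarithms), or apply L'Hôpital's rule; the quotient → 0.
Adding the constant: 0 - 1 = -1. Limit = -1.

Final answer: -1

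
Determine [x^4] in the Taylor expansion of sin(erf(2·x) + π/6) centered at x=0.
Expand to order 4: sin(erf(2·x) + π/6) = x^4·(16/(3·π^2) + 32/(3·π)) + x^3·(-8·√(3)/(3·√(π)) - 16·√(3)/(3·π^(3/2))) - 4·x^2/π + 2·√(3)·x/√(π) + 1/2 + O(x^5).
The coefficient of x^4 is 16/(3·π^2) + 32/(3·π).

Final answer: 16/(3·π^2) + 32/(3·π)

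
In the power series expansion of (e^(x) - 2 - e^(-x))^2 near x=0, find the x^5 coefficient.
Expand to order 5: (e^(x) - 2 - e^(-x))^2 = -x^5/15 + 4·x^4/3 - 4·x^3/3 + 4·x^2 - 8·x + 4 + O(x^6).
The coefficient of x^5 is -1/15.

Final answer: -1/15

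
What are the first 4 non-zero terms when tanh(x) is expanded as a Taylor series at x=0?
-17·x^7/315 + 2·x^5/15 - x^3/3 + x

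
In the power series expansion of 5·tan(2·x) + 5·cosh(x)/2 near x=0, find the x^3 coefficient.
Expand to order 3: 5·tan(2·x) + 5·cosh(x)/2 = 40·x^3/3 + 5·x^2/4 + 10·x + 5/2 + O(x^4).
The coefficient of x^3 is 40/3.

Final answer: 40/3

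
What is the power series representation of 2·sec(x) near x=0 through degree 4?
5·x^4/12 + x^2 + 2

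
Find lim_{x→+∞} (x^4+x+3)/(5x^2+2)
This is an ∞/∞ indeterminate form as x → +∞.
Divide numerator and denominator by x^4 and let the lower-order terms vanish; the numerator's degree 4 exceeds the denominator's degree 2, so the quotient diverges.
Limit = ∞.

Final answer: ∞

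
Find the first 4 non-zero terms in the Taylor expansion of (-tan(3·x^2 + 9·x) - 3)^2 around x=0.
1512·x^3 + 99·x^2 + 54·x + 9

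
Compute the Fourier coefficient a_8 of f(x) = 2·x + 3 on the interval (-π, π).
a_8 = (1/π) ∫_{-π}^{π} f(x)·cos(8x) dx.
Evaluate the integral (use parity and integration by parts as needed): a_8 = 0.

Final answer: 0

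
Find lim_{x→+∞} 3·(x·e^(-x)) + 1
Evaluate the dominant behaviour as x → +∞; each term tends to a finite value or vanishes.
Limit = 1.

Final answer: 1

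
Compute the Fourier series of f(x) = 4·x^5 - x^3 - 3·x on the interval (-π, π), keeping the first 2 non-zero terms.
(-162·π^2 + 8·π^4 + 966)·sin(x) + (-4·π^4 - 57/2 + 21·π^2)·sin(2·x)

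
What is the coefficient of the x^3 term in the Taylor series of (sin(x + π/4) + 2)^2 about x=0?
Expand to order 3: (sin(x + π/4) + 2)^2 = x^3·(√(2)/2 + 2)^2·(-√(2)/(6·(√(2)/2 + 2)) - 1/(2·(√(2)/2 + 2)^2)) + x^2·(√(2)/2 + 2)^2·(-√(2)/(2·(√(2)/2 + 2)) + 1/(2·(√(2)/2 + 2)^2)) + √(2)·x·(√(2)/2 + 2) + (√(2)/2 + 2)^2 + O(x^4).
The coefficient of x^3 is (√(2)/2 + 2)^2·(-√(2)/(6·(√(2)/2 + 2)) - 1/(2·(√(2)/2 + 2)^2)).

Final answer: (√(2)/2 + 2)^2·(-√(2)/(6·(√(2)/2 + 2)) - 1/(2·(√(2)/2 + 2)^2))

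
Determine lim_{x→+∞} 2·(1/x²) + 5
Evaluate the dominant behaviour as x → +∞; each term tends to a finite value or vanishes.
Limit = 5.

Final answer: 5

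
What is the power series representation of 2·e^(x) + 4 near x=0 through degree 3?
x^3/3 + x^2 + 2·x + 6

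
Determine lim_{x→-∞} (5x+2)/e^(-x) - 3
The quotient is an ∞/∞ indeterminate form as x → -∞.
Compare growth rates of the dominant terms (exponentials ≫ polynomials ≫ logarithms), or apply L'Hôpital's rule; the quotient → 0.
Adding the constant: 0 - 3 = -3. Limit = -3.

Final answer: -3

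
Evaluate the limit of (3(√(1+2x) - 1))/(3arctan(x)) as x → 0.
Both numerator and denominator → 0 as x → 0; this is a 0/0 indeterminate form.
Expand each to leading order near x = 0: numerator ~ 3·x, denominator ~ 3·x.
The limit of the ratio is 1.

Final answer: 1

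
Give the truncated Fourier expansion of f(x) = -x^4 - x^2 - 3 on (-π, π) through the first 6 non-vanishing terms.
(-44 + 8·π^2)·cos(x) + (2 - 2·π^2)·cos(2·x) + (-4/27 + 8·π^2/9)·cos(3·x) + (-π^2/2 - 1/16)·cos(4·x) + (52/625 + 8·π^2/25)·cos(5·x) - π^4/5 - π^2/3 - 3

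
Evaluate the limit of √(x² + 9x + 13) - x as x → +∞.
This is an ∞ − ∞ indeterminate form.
Multiply and divide by the conjugate √(x²+9x + 13) + x; the x² terms cancel, leaving (9x + 13)/(√(x²+9x + 13)+x) → 9/2.
Limit = 9/2.

Final answer: 9/2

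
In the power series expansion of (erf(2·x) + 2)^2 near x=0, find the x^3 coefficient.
Expand to order 3: (erf(2·x) + 2)^2 = -64·x^3/(3·√(π)) + 16·x^2/π + 16·x/√(π) + 4 + O(x^4).
The coefficient of x^3 is -64/(3·√(π)).

Final answer: -64/(3·√(π))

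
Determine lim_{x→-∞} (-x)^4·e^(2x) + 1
The product is a 0·∞ indeterminate form at x → -∞.
Rewrite the product as (-x)^4 / e^(-2x) (an ∞/∞ form) and apply L'Hôpital, or use the standard hierarchy e^(2|x|) ≫ |(-x)^4| as x → -∞.
The indeterminate product → 0, so the limit = 1.

Final answer: 1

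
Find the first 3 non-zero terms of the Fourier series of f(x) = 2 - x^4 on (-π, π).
(-48 + 8·π^2)·cos(x) + (3 - 2·π^2)·cos(2·x) - π^4/5 + 2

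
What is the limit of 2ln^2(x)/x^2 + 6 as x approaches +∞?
The quotient is an ∞/∞ indeterminate form as x → +∞.
The polynomial denominator x^2 dominates the logarithmic numerator (any positive power of x ≫ ln^2(x) as x → ∞), so the quotient → 0.
Adding the constant: 0 + 6 = 6. Limit = 6.

Final answer: 6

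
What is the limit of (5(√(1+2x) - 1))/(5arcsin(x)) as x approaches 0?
Both numerator and denominator → 0 as x → 0; this is a 0/0 indeterminate form.
Expand each to leading order near x = 0: numerator ~ 5·x, denominator ~ 5·x.
The limit of the ratio is 1.

Final answer: 1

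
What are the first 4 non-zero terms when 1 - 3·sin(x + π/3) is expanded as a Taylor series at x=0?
x^3/4 + 3·√(3)·x^2/4 - 3·x/2 - 3·√(3)/2 + 1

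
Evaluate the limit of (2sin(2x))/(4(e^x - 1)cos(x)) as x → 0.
Both numerator and denominator → 0 as x → 0; this is a 0/0 indeterminate form.
Expand each to leading order near x = 0: numerator ~ 4·x, denominator ~ 4·x.
The limit of the ratio is 1.

Final answer: 1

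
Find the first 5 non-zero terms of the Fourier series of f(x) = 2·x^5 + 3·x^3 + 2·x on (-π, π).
(-74·π^2 + 4·π^4 + 448)·sin(x) + (-2·π^4 - 25/2 + 7·π^2)·sin(2·x) + (-26·π^2/27 + 160/81 + 4·π^4/3)·sin(3·x) + (-π^4 - π^2/4 - 29/32)·sin(4·x) + (416/625 + 14·π^2/25 + 4·π^4/5)·sin(5·x)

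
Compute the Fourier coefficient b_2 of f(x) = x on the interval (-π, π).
b_2 = (1/π) ∫_{-π}^{π} f(x)·sin(2x) dx.
Evaluate the integral (use parity and integration by parts as needed): b_2 = -1.

Final answer: -1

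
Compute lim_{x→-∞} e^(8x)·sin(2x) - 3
Evaluate the dominant behaviour as x → -∞; each term tends to a finite value or vanishes.
Limit = -3.

Final answer: -3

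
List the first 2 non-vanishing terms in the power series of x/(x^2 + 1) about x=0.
-x^3 + x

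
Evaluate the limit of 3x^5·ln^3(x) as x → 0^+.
This is a 0·∞ indeterminate form at x → 0⁺.
Rewrite the product as 3·ln^3(x) / x^(-5) and apply L'Hôpital, or use the standard hierarchy x^(-5) ≫ |ln x|^3 as x → 0⁺.
The indeterminate product → 0, so the limit = 0.

Final answer: 0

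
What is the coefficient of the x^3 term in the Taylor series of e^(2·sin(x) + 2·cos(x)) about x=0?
Expand to order 3: e^(2·sin(x) + 2·cos(x)) = -x^3·e^(2) + x^2·e^(2) + 2·x·e^(2) + e^(2) + O(x^4).
The coefficient of x^3 is -e^(2).

Final answer: -e^(2)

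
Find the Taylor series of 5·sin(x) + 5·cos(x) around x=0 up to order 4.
5·x^4/24 - 5·x^3/6 - 5·x^2/2 + 5·x + 5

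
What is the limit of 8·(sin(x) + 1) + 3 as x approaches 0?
Direct substitution at x = 0 gives 11.

Final answer: 11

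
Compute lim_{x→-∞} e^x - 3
Evaluate the dominant behaviour as x → -∞; each term tends to a finite value or vanishes.
Limit = -3.

Final answer: -3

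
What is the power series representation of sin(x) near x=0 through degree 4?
-x^3/6 + x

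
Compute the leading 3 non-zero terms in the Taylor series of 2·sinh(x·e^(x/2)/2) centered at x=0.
x^3/6 + x^2/2 + x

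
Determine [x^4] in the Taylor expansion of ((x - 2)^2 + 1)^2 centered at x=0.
Expand to order 4: ((x - 2)^2 + 1)^2 = x^4 - 8·x^3 + 26·x^2 - 40·x + 25 + O(x^5).
The coefficient of x^4 is 1.

Final answer: 1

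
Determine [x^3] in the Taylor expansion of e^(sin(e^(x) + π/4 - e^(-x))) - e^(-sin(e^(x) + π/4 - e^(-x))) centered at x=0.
Expand to order 3: e^(sin(e^(x) + π/4 - e^(-x))) - e^(-sin(e^(x) + π/4 - e^(-x))) = x^3·(-2·e^(√(2)/2) - √(2)·e^(√(2)/2)/6 - √(2)·e^(-√(2)/2)/6 + 2·e^(-√(2)/2)) + x^2·(-√(2)·e^(√(2)/2) - √(2)·e^(-√(2)/2) - e^(-√(2)/2) + e^(√(2)/2)) + x·(√(2)·e^(-√(2)/2) + √(2)·e^(√(2)/2)) - e^(-√(2)/2) + e^(√(2)/2) + O(x^4).
The coefficient of x^3 is -2·e^(√(2)/2) - √(2)·e^(√(2)/2)/6 - √(2)·e^(-√(2)/2)/6 + 2·e^(-√(2)/2).

Final answer: -2·e^(√(2)/2) - √(2)·e^(√(2)/2)/6 - √(2)·e^(-√(2)/2)/6 + 2·e^(-√(2)/2)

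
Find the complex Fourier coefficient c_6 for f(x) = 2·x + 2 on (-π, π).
Compute the real Fourier coefficients first: a_6 = 0, b_6 = -2/3.
Then c_6 = (a_6 − i·b_6)/2 = i/3.

Final answer: i/3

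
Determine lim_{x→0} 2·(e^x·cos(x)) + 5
Direct substitution at x = 0 gives 7.

Final answer: 7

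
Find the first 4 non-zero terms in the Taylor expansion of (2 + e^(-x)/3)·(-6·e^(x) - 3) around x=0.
-11·x^3/6 - 13·x^2/2 - 11·x - 21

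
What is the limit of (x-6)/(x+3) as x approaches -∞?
Evaluate the dominant behaviour as x → -∞; each term tends to a finite value or vanishes.
Limit = 1.

Final answer: 1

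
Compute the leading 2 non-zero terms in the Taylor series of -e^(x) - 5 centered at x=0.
-x - 6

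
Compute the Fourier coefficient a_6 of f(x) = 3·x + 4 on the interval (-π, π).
a_6 = (1/π) ∫_{-π}^{π} f(x)·cos(6x) dx.
Evaluate the integral (use parity and integration by parts as needed): a_6 = 0.

Final answer: 0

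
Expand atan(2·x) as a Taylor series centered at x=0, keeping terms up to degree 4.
-8·x^3/3 + 2·x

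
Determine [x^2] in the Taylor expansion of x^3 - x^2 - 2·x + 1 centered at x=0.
Expand to order 2: x^3 - x^2 - 2·x + 1 = -x^2 - 2·x + 1 + O(x^3).
The coefficient of x^2 is -1.

Final answer: -1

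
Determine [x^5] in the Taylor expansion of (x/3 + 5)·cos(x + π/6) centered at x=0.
Expand to order 5: (x/3 + 5)·cos(x + π/6) = x^5·(-1/48 + √(3)/144) + x^4·(1/36 + 5·√(3)/48) + x^3·(5/12 - √(3)/12) + x^2·(-5·√(3)/4 - 1/6) + x·(-5/2 + √(3)/6) + 5·√(3)/2 + O(x^6).
The coefficient of x^5 is -1/48 + √(3)/144.

Final answer: -1/48 + √(3)/144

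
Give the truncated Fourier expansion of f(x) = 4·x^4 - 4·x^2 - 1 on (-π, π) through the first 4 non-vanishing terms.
(208 - 32·π^2)·cos(x) + (-16 + 8·π^2)·cos(2·x) + (112/27 - 32·π^2/9)·cos(3·x) - 4·π^2/3 - 1 + 4·π^4/5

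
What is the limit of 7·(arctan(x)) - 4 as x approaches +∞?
Evaluate the dominant behaviour as x → +∞; each term tends to a finite value or vanishes.
Limit = -4 + 7·π/2.

Final answer: -4 + 7·π/2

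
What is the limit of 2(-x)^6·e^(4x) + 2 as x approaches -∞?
The product is a 0·∞ indeterminate form at x → -∞.
Rewrite the product as 2(-x)^6 / e^(-4x) (an ∞/∞ form) and apply L'Hôpital, or use the standard hierarchy e^(4|x|) ≫ |(-x)^6| as x → -∞.
The indeterminate product → 0, so the limit = 2.

Final answer: 2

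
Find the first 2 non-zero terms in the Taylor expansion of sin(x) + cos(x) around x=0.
x + 1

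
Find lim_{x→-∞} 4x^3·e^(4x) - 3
The product is a 0·∞ indeterminate form at x → -∞.
Rewrite the product as 4x^3 / e^(-4x) (an ∞/∞ form) and apply L'Hôpital, or use the standard hierarchy e^(4|x|) ≫ |x^3| as x → -∞.
The indeterminate product → 0, so the limit = -3.

Final answer: -3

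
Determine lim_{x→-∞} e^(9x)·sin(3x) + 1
Evaluate the dominant behaviour as x → -∞; each term tends to a finite value or vanishes.
Limit = 1.

Final answer: 1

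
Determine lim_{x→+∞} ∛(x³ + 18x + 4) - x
This is an ∞ − ∞ indeterminate form.
Multiply by (A² + AB + B²)/(A² + AB + B²) where A = ∛(x³+18x + 4), B = x to use A³ − B³ = (A−B)(A²+AB+B²); the x³ terms cancel, leaving (18x + 4)/(A²+AB+B²) with denominator ~ 3x², so the limit is 0.
Limit = 0.

Final answer: 0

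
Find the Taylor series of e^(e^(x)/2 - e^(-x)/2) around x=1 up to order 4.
(x - 1)^4·(-5·e^(-1 - e^(-1)/2 + e/2)/96 - e^(-3 - e^(-1)/2 + e/2)/32 + e^(-4 - e^(-1)/2 + e/2)/384 + e^(-2 - e^(-1)/2 + e/2)/12 + 7·e^(-e^(-1)/2 + e/2)/192 + 5·e^(-e^(-1)/2 + 1 + e/2)/96 + e^(-e^(-1)/2 + e/2 + 4)/384 + e^(-e^(-1)/2 + e/2 + 2)/12 + e^(-e^(-1)/2 + e/2 + 3)/32) + (x - 1)^3·(-e^(-2 - e^(-1)/2 + e/2)/8 + e^(-3 - e^(-1)/2 + e/2)/48 + 7·e^(-1 - e^(-1)/2 + e/2)/48 + 7·e^(-e^(-1)/2 + 1 + e/2)/48 + e^(-e^(-1)/2 + e/2 + 3)/48 + e^(-e^(-1)/2 + e/2 + 2)/8) + (x - 1)^2·(-e^(-1 - e^(-1)/2 + e/2)/4 + e^(-2 - e^(-1)/2 + e/2)/8 + e^(-e^(-1)/2 + e/2)/4 + e^(-e^(-1)/2 + 1 + e/2)/4 + e^(-e^(-1)/2 + e/2 + 2)/8) + (x - 1)·(e^(-1 - e^(-1)/2 + e/2)/2 + e^(-e^(-1)/2 + 1 + e/2)/2) + e^(-e^(-1)/2 + e/2)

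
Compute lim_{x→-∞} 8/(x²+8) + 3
Evaluate the dominant behaviour as x → -∞; each term tends to a finite value or vanishes.
Limit = 3.

Final answer: 3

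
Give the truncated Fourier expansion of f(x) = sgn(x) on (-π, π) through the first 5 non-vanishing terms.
4·sin(x)/π + 4·sin(3·x)/(3·π) + 4·sin(5·x)/(5·π) + 4·sin(7·x)/(7·π) + 4·sin(9·x)/(9·π)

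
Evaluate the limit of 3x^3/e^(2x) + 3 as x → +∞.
The quotient is an ∞/∞ indeterminate form as x → +∞.
The exponential denominator e^(2x) dominates the polynomial numerator (e^x ≫ x^3 as x → ∞), so the quotient → 0.
Adding the constant: 0 + 3 = 3. Limit = 3.

Final answer: 3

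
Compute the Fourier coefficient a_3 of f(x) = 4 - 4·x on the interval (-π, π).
a_3 = (1/π) ∫_{-π}^{π} f(x)·cos(3x) dx.
Evaluate the integral (use parity and integration by parts as needed): a_3 = 0.

Final answer: 0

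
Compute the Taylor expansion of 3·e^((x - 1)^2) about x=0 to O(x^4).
-10·e·x^3 + 9·e·x^2 - 6·e·x + 3·e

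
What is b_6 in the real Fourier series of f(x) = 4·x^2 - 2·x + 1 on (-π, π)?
b_6 = (1/π) ∫_{-π}^{π} f(x)·sin(6x) dx.
Evaluate the integral (use parity and integration by parts as needed): b_6 = 2/3.

Final answer: 2/3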